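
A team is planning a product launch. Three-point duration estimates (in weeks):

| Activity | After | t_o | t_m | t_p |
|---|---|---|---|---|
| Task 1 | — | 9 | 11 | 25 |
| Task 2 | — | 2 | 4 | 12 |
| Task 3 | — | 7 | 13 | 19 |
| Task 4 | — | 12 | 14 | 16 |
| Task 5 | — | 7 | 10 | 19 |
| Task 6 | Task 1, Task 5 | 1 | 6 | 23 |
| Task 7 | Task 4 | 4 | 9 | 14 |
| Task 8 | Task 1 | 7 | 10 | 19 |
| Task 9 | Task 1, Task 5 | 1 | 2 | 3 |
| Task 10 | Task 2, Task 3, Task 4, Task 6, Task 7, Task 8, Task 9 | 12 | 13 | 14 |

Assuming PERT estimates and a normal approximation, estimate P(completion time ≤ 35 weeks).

te_Task 1 = (9 + 4·11 + 25)/6 = 78/6 = 13; σ²_Task 1 = ((25−9)/6)² = 7.111
te_Task 2 = (2 + 4·4 + 12)/6 = 30/6 = 5; σ²_Task 2 = ((12−2)/6)² = 2.778
te_Task 3 = (7 + 4·13 + 19)/6 = 78/6 = 13; σ²_Task 3 = ((19−7)/6)² = 4.000
te_Task 4 = (12 + 4·14 + 16)/6 = 84/6 = 14; σ²_Task 4 = ((16−12)/6)² = 0.444
te_Task 5 = (7 + 4·10 + 19)/6 = 66/6 = 11; σ²_Task 5 = ((19−7)/6)² = 4.000
te_Task 6 = (1 + 4·6 + 23)/6 = 48/6 = 8; σ²_Task 6 = ((23−1)/6)² = 13.444
te_Task 7 = (4 + 4·9 + 14)/6 = 54/6 = 9; σ²_Task 7 = ((14−4)/6)² = 2.778
te_Task 8 = (7 + 4·10 + 19)/6 = 66/6 = 11; σ²_Task 8 = ((19−7)/6)² = 4.000
te_Task 9 = (1 + 4·2 + 3)/6 = 12/6 = 2; σ²_Task 9 = ((3−1)/6)² = 0.111
te_Task 10 = (12 + 4·13 + 14)/6 = 78/6 = 13; σ²_Task 10 = ((14−12)/6)² = 0.111

Forward pass:
ES_Task 1 = 0; EF_Task 1 = 13
ES_Task 2 = 0; EF_Task 2 = 5
ES_Task 3 = 0; EF_Task 3 = 13
ES_Task 4 = 0; EF_Task 4 = 14
ES_Task 5 = 0; EF_Task 5 = 11
ES_Task 6 = max(EF_Task 1=13, EF_Task 5=11) = 13; EF_Task 6 = 13+8 = 21
ES_Task 7 = 14; EF_Task 7 = 14+9 = 23
ES_Task 8 = 13; EF_Task 8 = 13+11 = 24
ES_Task 9 = max(EF_Task 1=13, EF_Task 5=11) = 13; EF_Task 9 = 13+2 = 15
ES_Task 10 = max(EF_Task 2=5, EF_Task 3=13, EF_Task 4=14, EF_Task 6=21, EF_Task 7=23, EF_Task 8=24, EF_Task 9=15) = 24; EF_Task 10 = 24+13 = 37
Expected project duration μ = 37 weeks. Critical path: Task 1 → Task 8 → Task 10.

Variance along critical path = 7.111 + 4.000 + 0.111 = 11.222; σ = √11.222 = 3.350 weeks.
Z = (35 − 37) / 3.350 = -0.597
P(T ≤ 35) = Φ(-0.597) ≈ 0.275

0.275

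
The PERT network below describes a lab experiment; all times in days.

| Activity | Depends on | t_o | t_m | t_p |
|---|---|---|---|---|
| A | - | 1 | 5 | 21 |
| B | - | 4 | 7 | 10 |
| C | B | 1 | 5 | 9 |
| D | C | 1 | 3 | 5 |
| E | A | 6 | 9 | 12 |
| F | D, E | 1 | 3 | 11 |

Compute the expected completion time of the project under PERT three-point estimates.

20 days

te_A = (1 + 4·5 + 21)/6 = 42/6 = 7
te_B = (4 + 4·7 + 10)/6 = 42/6 = 7
te_C = (1 + 4·5 + 9)/6 = 30/6 = 5
te_D = (1 + 4·3 + 5)/6 = 18/6 = 3
te_E = (6 + 4·9 + 12)/6 = 54/6 = 9
te_F = (1 + 4·3 + 11)/6 = 24/6 = 4

Forward pass:
ES_A = 0; EF_A = 7
ES_B = 0; EF_B = 7
ES_C = 7; EF_C = 7+5 = 12
ES_D = 12; EF_D = 12+3 = 15
ES_E = 7; EF_E = 7+9 = 16
ES_F = max(EF_D=15, EF_E=16) = 16; EF_F = 16+4 = 20
Expected project duration μ = 20 days. Critical path: A → E → F.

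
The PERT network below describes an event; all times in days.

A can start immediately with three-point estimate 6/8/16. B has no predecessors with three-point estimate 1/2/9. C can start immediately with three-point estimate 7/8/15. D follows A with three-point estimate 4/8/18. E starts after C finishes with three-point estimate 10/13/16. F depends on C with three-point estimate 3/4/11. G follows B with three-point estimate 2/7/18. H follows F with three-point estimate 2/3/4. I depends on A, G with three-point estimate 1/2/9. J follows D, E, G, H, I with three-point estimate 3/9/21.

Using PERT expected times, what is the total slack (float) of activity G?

8 days

te_A = (6 + 4·8 + 16)/6 = 54/6 = 9
te_B = (1 + 4·2 + 9)/6 = 18/6 = 3
te_C = (7 + 4·8 + 15)/6 = 54/6 = 9
te_D = (4 + 4·8 + 18)/6 = 54/6 = 9
te_E = (10 + 4·13 + 16)/6 = 78/6 = 13
te_F = (3 + 4·4 + 11)/6 = 30/6 = 5
te_G = (2 + 4·7 + 18)/6 = 48/6 = 8
te_H = (2 + 4·3 + 4)/6 = 18/6 = 3
te_I = (1 + 4·2 + 9)/6 = 18/6 = 3
te_J = (3 + 4·9 + 21)/6 = 60/6 = 10

Forward pass:
ES_A = 0; EF_A = 9
ES_B = 0; EF_B = 3
ES_C = 0; EF_C = 9
ES_D = 9; EF_D = 9+9 = 18
ES_E = 9; EF_E = 9+13 = 22
ES_F = 9; EF_F = 9+5 = 14
ES_G = 3; EF_G = 3+8 = 11
ES_H = 14; EF_H = 14+3 = 17
ES_I = max(EF_A=9, EF_G=11) = 11; EF_I = 11+3 = 14
ES_J = max(EF_D=18, EF_E=22, EF_G=11, EF_H=17, EF_I=14) = 22; EF_J = 22+10 = 32
Expected project duration μ = 32 days. Critical path: C → E → J.

Backward pass:
LF_J = 32; LS_J = 32−10 = 22
LF_I = LS_J = 22; LS_I = 22−3 = 19
LF_H = LS_J = 22; LS_H = 22−3 = 19
LF_G = min(LS_I=19, LS_J=22) = 19; LS_G = 19−8 = 11
LF_F = LS_H = 19; LS_F = 19−5 = 14
LF_E = LS_J = 22; LS_E = 22−13 = 9
LF_D = LS_J = 22; LS_D = 22−9 = 13
LF_C = min(LS_E=9, LS_F=14) = 9; LS_C = 9−9 = 0
LF_B = LS_G = 11; LS_B = 11−3 = 8
LF_A = min(LS_D=13, LS_I=19) = 13; LS_A = 13−9 = 4
Slack_G = LS_G − ES_G = 11 − 3 = 8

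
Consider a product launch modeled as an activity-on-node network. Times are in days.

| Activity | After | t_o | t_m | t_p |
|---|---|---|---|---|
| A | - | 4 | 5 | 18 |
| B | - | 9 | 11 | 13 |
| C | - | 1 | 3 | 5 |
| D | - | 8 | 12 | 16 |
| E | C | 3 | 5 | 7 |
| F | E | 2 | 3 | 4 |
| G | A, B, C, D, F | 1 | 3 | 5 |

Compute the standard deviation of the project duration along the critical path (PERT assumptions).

1.49 days

te_A = (4 + 4·5 + 18)/6 = 42/6 = 7; σ²_A = ((18−4)/6)² = 5.444
te_B = (9 + 4·11 + 13)/6 = 66/6 = 11; σ²_B = ((13−9)/6)² = 0.444
te_C = (1 + 4·3 + 5)/6 = 18/6 = 3; σ²_C = ((5−1)/6)² = 0.444
te_D = (8 + 4·12 + 16)/6 = 72/6 = 12; σ²_D = ((16−8)/6)² = 1.778
te_E = (3 + 4·5 + 7)/6 = 30/6 = 5; σ²_E = ((7−3)/6)² = 0.444
te_F = (2 + 4·3 + 4)/6 = 18/6 = 3; σ²_F = ((4−2)/6)² = 0.111
te_G = (1 + 4·3 + 5)/6 = 18/6 = 3; σ²_G = ((5−1)/6)² = 0.444

Forward pass:
ES_A = 0; EF_A = 7
ES_B = 0; EF_B = 11
ES_C = 0; EF_C = 3
ES_D = 0; EF_D = 12
ES_E = 3; EF_E = 3+5 = 8
ES_F = 8; EF_F = 8+3 = 11
ES_G = max(EF_A=7, EF_B=11, EF_C=3, EF_D=12, EF_F=11) = 12; EF_G = 12+3 = 15
Expected project duration μ = 15 days. Critical path: D → G.

Variance along critical path = 1.778 + 0.444 = 2.222
σ = √2.222 = 1.491 days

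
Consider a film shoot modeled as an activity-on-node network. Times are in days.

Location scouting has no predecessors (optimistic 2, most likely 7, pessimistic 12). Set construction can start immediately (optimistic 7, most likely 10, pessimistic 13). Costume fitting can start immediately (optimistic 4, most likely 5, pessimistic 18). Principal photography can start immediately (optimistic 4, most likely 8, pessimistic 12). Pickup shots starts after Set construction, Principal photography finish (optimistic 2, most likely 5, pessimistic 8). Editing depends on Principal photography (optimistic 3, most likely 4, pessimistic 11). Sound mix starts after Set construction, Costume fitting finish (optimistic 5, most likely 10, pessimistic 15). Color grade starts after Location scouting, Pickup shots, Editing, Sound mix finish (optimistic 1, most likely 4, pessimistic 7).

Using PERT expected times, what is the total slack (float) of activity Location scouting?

te_Location scouting = (2 + 4·7 + 12)/6 = 42/6 = 7
te_Set construction = (7 + 4·10 + 13)/6 = 60/6 = 10
te_Costume fitting = (4 + 4·5 + 18)/6 = 42/6 = 7
te_Principal photography = (4 + 4·8 + 12)/6 = 48/6 = 8
te_Pickup shots = (2 + 4·5 + 8)/6 = 30/6 = 5
te_Editing = (3 + 4·4 + 11)/6 = 30/6 = 5
te_Sound mix = (5 + 4·10 + 15)/6 = 60/6 = 10
te_Color grade = (1 + 4·4 + 7)/6 = 24/6 = 4

Forward pass:
ES_Location scouting = 0; EF_Location scouting = 7
ES_Set construction = 0; EF_Set construction = 10
ES_Costume fitting = 0; EF_Costume fitting = 7
ES_Principal photography = 0; EF_Principal photography = 8
ES_Pickup shots = max(EF_Set construction=10, EF_Principal photography=8) = 10; EF_Pickup shots = 10+5 = 15
ES_Editing = 8; EF_Editing = 8+5 = 13
ES_Sound mix = max(EF_Set construction=10, EF_Costume fitting=7) = 10; EF_Sound mix = 10+10 = 20
ES_Color grade = max(EF_Location scouting=7, EF_Pickup shots=15, EF_Editing=13, EF_Sound mix=20) = 20; EF_Color grade = 20+4 = 24
Expected project duration μ = 24 days. Critical path: Set construction → Sound mix → Color grade.

Backward pass:
LF_Color grade = 24; LS_Color grade = 24−4 = 20
LF_Sound mix = LS_Color grade = 20; LS_Sound mix = 20−10 = 10
LF_Editing = LS_Color grade = 20; LS_Editing = 20−5 = 15
LF_Pickup shots = LS_Color grade = 20; LS_Pickup shots = 20−5 = 15
LF_Principal photography = min(LS_Pickup shots=15, LS_Editing=15) = 15; LS_Principal photography = 15−8 = 7
LF_Costume fitting = LS_Sound mix = 10; LS_Costume fitting = 10−7 = 3
LF_Set construction = min(LS_Pickup shots=15, LS_Sound mix=10) = 10; LS_Set construction = 10−10 = 0
LF_Location scouting = LS_Color grade = 20; LS_Location scouting = 20−7 = 13
Slack_Location scouting = LS_Location scouting − ES_Location scouting = 13 − 0 = 13

13 days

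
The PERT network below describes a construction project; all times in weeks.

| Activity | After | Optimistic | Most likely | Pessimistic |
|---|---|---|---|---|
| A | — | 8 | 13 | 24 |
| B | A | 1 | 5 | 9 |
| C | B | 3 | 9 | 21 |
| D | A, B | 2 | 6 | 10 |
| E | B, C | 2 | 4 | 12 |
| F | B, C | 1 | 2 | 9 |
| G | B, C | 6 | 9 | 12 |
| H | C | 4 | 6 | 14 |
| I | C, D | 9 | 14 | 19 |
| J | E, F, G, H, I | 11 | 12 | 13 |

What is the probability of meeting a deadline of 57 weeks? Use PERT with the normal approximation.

0.670

te_A = (8 + 4·13 + 24)/6 = 84/6 = 14; σ²_A = ((24−8)/6)² = 7.111
te_B = (1 + 4·5 + 9)/6 = 30/6 = 5; σ²_B = ((9−1)/6)² = 1.778
te_C = (3 + 4·9 + 21)/6 = 60/6 = 10; σ²_C = ((21−3)/6)² = 9.000
te_D = (2 + 4·6 + 10)/6 = 36/6 = 6; σ²_D = ((10−2)/6)² = 1.778
te_E = (2 + 4·4 + 12)/6 = 30/6 = 5; σ²_E = ((12−2)/6)² = 2.778
te_F = (1 + 4·2 + 9)/6 = 18/6 = 3; σ²_F = ((9−1)/6)² = 1.778
te_G = (6 + 4·9 + 12)/6 = 54/6 = 9; σ²_G = ((12−6)/6)² = 1.000
te_H = (4 + 4·6 + 14)/6 = 42/6 = 7; σ²_H = ((14−4)/6)² = 2.778
te_I = (9 + 4·14 + 19)/6 = 84/6 = 14; σ²_I = ((19−9)/6)² = 2.778
te_J = (11 + 4·12 + 13)/6 = 72/6 = 12; σ²_J = ((13−11)/6)² = 0.111

Forward pass:
ES_A = 0; EF_A = 14
ES_B = 14; EF_B = 14+5 = 19
ES_C = 19; EF_C = 19+10 = 29
ES_D = max(EF_A=14, EF_B=19) = 19; EF_D = 19+6 = 25
ES_E = max(EF_B=19, EF_C=29) = 29; EF_E = 29+5 = 34
ES_F = max(EF_B=19, EF_C=29) = 29; EF_F = 29+3 = 32
ES_G = max(EF_B=19, EF_C=29) = 29; EF_G = 29+9 = 38
ES_H = 29; EF_H = 29+7 = 36
ES_I = max(EF_C=29, EF_D=25) = 29; EF_I = 29+14 = 43
ES_J = max(EF_E=34, EF_F=32, EF_G=38, EF_H=36, EF_I=43) = 43; EF_J = 43+12 = 55
Expected project duration μ = 55 weeks. Critical path: A → B → C → I → J.

Variance along critical path = 7.111 + 1.778 + 9.000 + 2.778 + 0.111 = 20.778; σ = √20.778 = 4.558 weeks.
Z = (57 − 55) / 4.558 = 0.439
P(T ≤ 57) = Φ(0.439) ≈ 0.670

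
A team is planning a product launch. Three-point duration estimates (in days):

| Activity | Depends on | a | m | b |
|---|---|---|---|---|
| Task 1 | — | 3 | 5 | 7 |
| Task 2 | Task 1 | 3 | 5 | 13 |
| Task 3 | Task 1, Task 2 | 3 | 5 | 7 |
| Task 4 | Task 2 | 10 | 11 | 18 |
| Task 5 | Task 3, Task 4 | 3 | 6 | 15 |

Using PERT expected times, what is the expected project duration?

30 days

te_Task 1 = (3 + 4·5 + 7)/6 = 30/6 = 5
te_Task 2 = (3 + 4·5 + 13)/6 = 36/6 = 6
te_Task 3 = (3 + 4·5 + 7)/6 = 30/6 = 5
te_Task 4 = (10 + 4·11 + 18)/6 = 72/6 = 12
te_Task 5 = (3 + 4·6 + 15)/6 = 42/6 = 7

Forward pass:
ES_Task 1 = 0; EF_Task 1 = 5
ES_Task 2 = 5; EF_Task 2 = 5+6 = 11
ES_Task 3 = max(EF_Task 1=5, EF_Task 2=11) = 11; EF_Task 3 = 11+5 = 16
ES_Task 4 = 11; EF_Task 4 = 11+12 = 23
ES_Task 5 = max(EF_Task 3=16, EF_Task 4=23) = 23; EF_Task 5 = 23+7 = 30
Expected project duration μ = 30 days. Critical path: Task 1 → Task 2 → Task 4 → Task 5.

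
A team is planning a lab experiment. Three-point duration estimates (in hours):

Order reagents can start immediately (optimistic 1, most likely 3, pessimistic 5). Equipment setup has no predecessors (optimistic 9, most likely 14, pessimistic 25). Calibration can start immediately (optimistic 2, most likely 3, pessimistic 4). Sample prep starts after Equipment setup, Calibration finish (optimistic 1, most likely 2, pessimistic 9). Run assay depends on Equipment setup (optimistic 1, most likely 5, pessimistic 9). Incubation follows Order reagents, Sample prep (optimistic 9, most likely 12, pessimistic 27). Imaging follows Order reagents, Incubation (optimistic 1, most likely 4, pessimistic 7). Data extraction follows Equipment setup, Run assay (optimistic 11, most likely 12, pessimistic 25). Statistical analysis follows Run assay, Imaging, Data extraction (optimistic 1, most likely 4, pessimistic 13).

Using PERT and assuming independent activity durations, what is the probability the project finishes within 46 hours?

te_Order reagents = (1 + 4·3 + 5)/6 = 18/6 = 3; σ²_Order reagents = ((5−1)/6)² = 0.444
te_Equipment setup = (9 + 4·14 + 25)/6 = 90/6 = 15; σ²_Equipment setup = ((25−9)/6)² = 7.111
te_Calibration = (2 + 4·3 + 4)/6 = 18/6 = 3; σ²_Calibration = ((4−2)/6)² = 0.111
te_Sample prep = (1 + 4·2 + 9)/6 = 18/6 = 3; σ²_Sample prep = ((9−1)/6)² = 1.778
te_Run assay = (1 + 4·5 + 9)/6 = 30/6 = 5; σ²_Run assay = ((9−1)/6)² = 1.778
te_Incubation = (9 + 4·12 + 27)/6 = 84/6 = 14; σ²_Incubation = ((27−9)/6)² = 9.000
te_Imaging = (1 + 4·4 + 7)/6 = 24/6 = 4; σ²_Imaging = ((7−1)/6)² = 1.000
te_Data extraction = (11 + 4·12 + 25)/6 = 84/6 = 14; σ²_Data extraction = ((25−11)/6)² = 5.444
te_Statistical analysis = (1 + 4·4 + 13)/6 = 30/6 = 5; σ²_Statistical analysis = ((13−1)/6)² = 4.000

Forward pass:
ES_Order reagents = 0; EF_Order reagents = 3
ES_Equipment setup = 0; EF_Equipment setup = 15
ES_Calibration = 0; EF_Calibration = 3
ES_Sample prep = max(EF_Equipment setup=15, EF_Calibration=3) = 15; EF_Sample prep = 15+3 = 18
ES_Run assay = 15; EF_Run assay = 15+5 = 20
ES_Incubation = max(EF_Order reagents=3, EF_Sample prep=18) = 18; EF_Incubation = 18+14 = 32
ES_Imaging = max(EF_Order reagents=3, EF_Incubation=32) = 32; EF_Imaging = 32+4 = 36
ES_Data extraction = max(EF_Equipment setup=15, EF_Run assay=20) = 20; EF_Data extraction = 20+14 = 34
ES_Statistical analysis = max(EF_Run assay=20, EF_Imaging=36, EF_Data extraction=34) = 36; EF_Statistical analysis = 36+5 = 41
Expected project duration μ = 41 hours. Critical path: Equipment setup → Sample prep → Incubation → Imaging → Statistical analysis.

Variance along critical path = 7.111 + 1.778 + 9.000 + 1.000 + 4.000 = 22.889; σ = √22.889 = 4.784 hours.
Z = (46 − 41) / 4.784 = 1.045
P(T ≤ 46) = Φ(1.045) ≈ 0.852

0.852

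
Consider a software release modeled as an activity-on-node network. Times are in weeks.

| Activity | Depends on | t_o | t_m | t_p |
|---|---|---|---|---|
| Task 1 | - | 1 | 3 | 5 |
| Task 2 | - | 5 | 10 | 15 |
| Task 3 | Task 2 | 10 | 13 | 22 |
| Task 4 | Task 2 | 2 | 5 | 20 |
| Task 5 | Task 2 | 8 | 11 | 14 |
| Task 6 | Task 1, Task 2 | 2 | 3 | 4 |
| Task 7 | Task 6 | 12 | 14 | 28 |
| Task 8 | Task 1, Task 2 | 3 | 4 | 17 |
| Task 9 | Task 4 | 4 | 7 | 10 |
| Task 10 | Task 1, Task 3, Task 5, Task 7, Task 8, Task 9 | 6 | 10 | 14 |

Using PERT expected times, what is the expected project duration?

te_Task 1 = (1 + 4·3 + 5)/6 = 18/6 = 3
te_Task 2 = (5 + 4·10 + 15)/6 = 60/6 = 10
te_Task 3 = (10 + 4·13 + 22)/6 = 84/6 = 14
te_Task 4 = (2 + 4·5 + 20)/6 = 42/6 = 7
te_Task 5 = (8 + 4·11 + 14)/6 = 66/6 = 11
te_Task 6 = (2 + 4·3 + 4)/6 = 18/6 = 3
te_Task 7 = (12 + 4·14 + 28)/6 = 96/6 = 16
te_Task 8 = (3 + 4·4 + 17)/6 = 36/6 = 6
te_Task 9 = (4 + 4·7 + 10)/6 = 42/6 = 7
te_Task 10 = (6 + 4·10 + 14)/6 = 60/6 = 10

Forward pass:
ES_Task 1 = 0; EF_Task 1 = 3
ES_Task 2 = 0; EF_Task 2 = 10
ES_Task 3 = 10; EF_Task 3 = 10+14 = 24
ES_Task 4 = 10; EF_Task 4 = 10+7 = 17
ES_Task 5 = 10; EF_Task 5 = 10+11 = 21
ES_Task 6 = max(EF_Task 1=3, EF_Task 2=10) = 10; EF_Task 6 = 10+3 = 13
ES_Task 7 = 13; EF_Task 7 = 13+16 = 29
ES_Task 8 = max(EF_Task 1=3, EF_Task 2=10) = 10; EF_Task 8 = 10+6 = 16
ES_Task 9 = 17; EF_Task 9 = 17+7 = 24
ES_Task 10 = max(EF_Task 1=3, EF_Task 3=24, EF_Task 5=21, EF_Task 7=29, EF_Task 8=16, EF_Task 9=24) = 29; EF_Task 10 = 29+10 = 39
Expected project duration μ = 39 weeks. Critical path: Task 2 → Task 6 → Task 7 → Task 10.

39 weeks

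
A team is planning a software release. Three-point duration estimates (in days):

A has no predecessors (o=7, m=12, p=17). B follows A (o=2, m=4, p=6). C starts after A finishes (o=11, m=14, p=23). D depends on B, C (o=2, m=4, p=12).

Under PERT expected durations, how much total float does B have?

te_A = (7 + 4·12 + 17)/6 = 72/6 = 12
te_B = (2 + 4·4 + 6)/6 = 24/6 = 4
te_C = (11 + 4·14 + 23)/6 = 90/6 = 15
te_D = (2 + 4·4 + 12)/6 = 30/6 = 5

Forward pass:
ES_A = 0; EF_A = 12
ES_B = 12; EF_B = 12+4 = 16
ES_C = 12; EF_C = 12+15 = 27
ES_D = max(EF_B=16, EF_C=27) = 27; EF_D = 27+5 = 32
Expected project duration μ = 32 days. Critical path: A → C → D.

Backward pass:
LF_D = 32; LS_D = 32−5 = 27
LF_C = LS_D = 27; LS_C = 27−15 = 12
LF_B = LS_D = 27; LS_B = 27−4 = 23
LF_A = min(LS_B=23, LS_C=12) = 12; LS_A = 12−12 = 0
Slack_B = LS_B − ES_B = 23 − 12 = 11

11 days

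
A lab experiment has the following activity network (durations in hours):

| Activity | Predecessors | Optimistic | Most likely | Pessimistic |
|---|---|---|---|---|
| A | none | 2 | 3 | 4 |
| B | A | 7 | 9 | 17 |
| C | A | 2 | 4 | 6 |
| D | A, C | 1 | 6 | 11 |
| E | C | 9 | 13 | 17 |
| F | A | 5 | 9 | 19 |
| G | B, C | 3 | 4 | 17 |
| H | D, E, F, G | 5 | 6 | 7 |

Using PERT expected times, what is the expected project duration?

26 hours

te_A = (2 + 4·3 + 4)/6 = 18/6 = 3
te_B = (7 + 4·9 + 17)/6 = 60/6 = 10
te_C = (2 + 4·4 + 6)/6 = 24/6 = 4
te_D = (1 + 4·6 + 11)/6 = 36/6 = 6
te_E = (9 + 4·13 + 17)/6 = 78/6 = 13
te_F = (5 + 4·9 + 19)/6 = 60/6 = 10
te_G = (3 + 4·4 + 17)/6 = 36/6 = 6
te_H = (5 + 4·6 + 7)/6 = 36/6 = 6

Forward pass:
ES_A = 0; EF_A = 3
ES_B = 3; EF_B = 3+10 = 13
ES_C = 3; EF_C = 3+4 = 7
ES_D = max(EF_A=3, EF_C=7) = 7; EF_D = 7+6 = 13
ES_E = 7; EF_E = 7+13 = 20
ES_F = 3; EF_F = 3+10 = 13
ES_G = max(EF_B=13, EF_C=7) = 13; EF_G = 13+6 = 19
ES_H = max(EF_D=13, EF_E=20, EF_F=13, EF_G=19) = 20; EF_H = 20+6 = 26
Expected project duration μ = 26 hours. Critical path: A → C → E → H.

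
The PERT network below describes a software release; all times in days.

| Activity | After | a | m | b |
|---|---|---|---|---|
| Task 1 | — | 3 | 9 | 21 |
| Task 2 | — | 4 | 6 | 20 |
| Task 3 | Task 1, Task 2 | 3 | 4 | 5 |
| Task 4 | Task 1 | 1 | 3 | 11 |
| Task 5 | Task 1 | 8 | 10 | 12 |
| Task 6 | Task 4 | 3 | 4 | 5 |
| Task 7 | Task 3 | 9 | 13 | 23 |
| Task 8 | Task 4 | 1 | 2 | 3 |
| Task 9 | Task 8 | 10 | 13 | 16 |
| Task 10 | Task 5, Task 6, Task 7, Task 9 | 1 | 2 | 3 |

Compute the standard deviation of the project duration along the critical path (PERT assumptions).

te_Task 1 = (3 + 4·9 + 21)/6 = 60/6 = 10; σ²_Task 1 = ((21−3)/6)² = 9.000
te_Task 2 = (4 + 4·6 + 20)/6 = 48/6 = 8; σ²_Task 2 = ((20−4)/6)² = 7.111
te_Task 3 = (3 + 4·4 + 5)/6 = 24/6 = 4; σ²_Task 3 = ((5−3)/6)² = 0.111
te_Task 4 = (1 + 4·3 + 11)/6 = 24/6 = 4; σ²_Task 4 = ((11−1)/6)² = 2.778
te_Task 5 = (8 + 4·10 + 12)/6 = 60/6 = 10; σ²_Task 5 = ((12−8)/6)² = 0.444
te_Task 6 = (3 + 4·4 + 5)/6 = 24/6 = 4; σ²_Task 6 = ((5−3)/6)² = 0.111
te_Task 7 = (9 + 4·13 + 23)/6 = 84/6 = 14; σ²_Task 7 = ((23−9)/6)² = 5.444
te_Task 8 = (1 + 4·2 + 3)/6 = 12/6 = 2; σ²_Task 8 = ((3−1)/6)² = 0.111
te_Task 9 = (10 + 4·13 + 16)/6 = 78/6 = 13; σ²_Task 9 = ((16−10)/6)² = 1.000
te_Task 10 = (1 + 4·2 + 3)/6 = 12/6 = 2; σ²_Task 10 = ((3−1)/6)² = 0.111

Forward pass:
ES_Task 1 = 0; EF_Task 1 = 10
ES_Task 2 = 0; EF_Task 2 = 8
ES_Task 3 = max(EF_Task 1=10, EF_Task 2=8) = 10; EF_Task 3 = 10+4 = 14
ES_Task 4 = 10; EF_Task 4 = 10+4 = 14
ES_Task 5 = 10; EF_Task 5 = 10+10 = 20
ES_Task 6 = 14; EF_Task 6 = 14+4 = 18
ES_Task 7 = 14; EF_Task 7 = 14+14 = 28
ES_Task 8 = 14; EF_Task 8 = 14+2 = 16
ES_Task 9 = 16; EF_Task 9 = 16+13 = 29
ES_Task 10 = max(EF_Task 5=20, EF_Task 6=18, EF_Task 7=28, EF_Task 9=29) = 29; EF_Task 10 = 29+2 = 31
Expected project duration μ = 31 days. Critical path: Task 1 → Task 4 → Task 8 → Task 9 → Task 10.

Variance along critical path = 9.000 + 2.778 + 0.111 + 1.000 + 0.111 = 13.000
σ = √13.000 = 3.606 days

3.61 days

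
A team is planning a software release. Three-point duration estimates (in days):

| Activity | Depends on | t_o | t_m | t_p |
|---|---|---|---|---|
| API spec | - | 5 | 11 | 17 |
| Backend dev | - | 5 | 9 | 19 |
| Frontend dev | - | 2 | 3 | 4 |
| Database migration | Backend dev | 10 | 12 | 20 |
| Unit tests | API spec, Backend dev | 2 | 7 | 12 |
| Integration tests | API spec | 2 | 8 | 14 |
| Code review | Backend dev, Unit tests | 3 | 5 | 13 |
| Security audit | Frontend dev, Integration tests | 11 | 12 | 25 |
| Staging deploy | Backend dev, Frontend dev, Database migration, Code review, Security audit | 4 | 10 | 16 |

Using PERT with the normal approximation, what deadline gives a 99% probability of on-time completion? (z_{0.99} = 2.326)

52.7 days

te_API spec = (5 + 4·11 + 17)/6 = 66/6 = 11; σ²_API spec = ((17−5)/6)² = 4.000
te_Backend dev = (5 + 4·9 + 19)/6 = 60/6 = 10; σ²_Backend dev = ((19−5)/6)² = 5.444
te_Frontend dev = (2 + 4·3 + 4)/6 = 18/6 = 3; σ²_Frontend dev = ((4−2)/6)² = 0.111
te_Database migration = (10 + 4·12 + 20)/6 = 78/6 = 13; σ²_Database migration = ((20−10)/6)² = 2.778
te_Unit tests = (2 + 4·7 + 12)/6 = 42/6 = 7; σ²_Unit tests = ((12−2)/6)² = 2.778
te_Integration tests = (2 + 4·8 + 14)/6 = 48/6 = 8; σ²_Integration tests = ((14−2)/6)² = 4.000
te_Code review = (3 + 4·5 + 13)/6 = 36/6 = 6; σ²_Code review = ((13−3)/6)² = 2.778
te_Security audit = (11 + 4·12 + 25)/6 = 84/6 = 14; σ²_Security audit = ((25−11)/6)² = 5.444
te_Staging deploy = (4 + 4·10 + 16)/6 = 60/6 = 10; σ²_Staging deploy = ((16−4)/6)² = 4.000

Forward pass:
ES_API spec = 0; EF_API spec = 11
ES_Backend dev = 0; EF_Backend dev = 10
ES_Frontend dev = 0; EF_Frontend dev = 3
ES_Database migration = 10; EF_Database migration = 10+13 = 23
ES_Unit tests = max(EF_API spec=11, EF_Backend dev=10) = 11; EF_Unit tests = 11+7 = 18
ES_Integration tests = 11; EF_Integration tests = 11+8 = 19
ES_Code review = max(EF_Backend dev=10, EF_Unit tests=18) = 18; EF_Code review = 18+6 = 24
ES_Security audit = max(EF_Frontend dev=3, EF_Integration tests=19) = 19; EF_Security audit = 19+14 = 33
ES_Staging deploy = max(EF_Backend dev=10, EF_Frontend dev=3, EF_Database migration=23, EF_Code review=24, EF_Security audit=33) = 33; EF_Staging deploy = 33+10 = 43
Expected project duration μ = 43 days. Critical path: API spec → Integration tests → Security audit → Staging deploy.

Variance along critical path = 4.000 + 4.000 + 5.444 + 4.000 = 17.444; σ = 4.177 days.
D = μ + z·σ = 43 + 2.326·4.177 = 52.7 days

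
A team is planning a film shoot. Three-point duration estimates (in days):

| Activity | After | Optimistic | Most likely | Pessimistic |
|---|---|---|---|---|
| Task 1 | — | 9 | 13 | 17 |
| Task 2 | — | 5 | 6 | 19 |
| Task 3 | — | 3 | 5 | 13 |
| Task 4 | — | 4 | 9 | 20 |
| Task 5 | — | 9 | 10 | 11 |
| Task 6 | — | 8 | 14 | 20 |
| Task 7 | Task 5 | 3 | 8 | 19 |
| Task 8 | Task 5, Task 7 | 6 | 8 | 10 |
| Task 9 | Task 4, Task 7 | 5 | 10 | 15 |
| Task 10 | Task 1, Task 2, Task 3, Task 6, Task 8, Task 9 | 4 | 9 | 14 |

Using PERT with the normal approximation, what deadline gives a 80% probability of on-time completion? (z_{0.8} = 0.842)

41.0 days

te_Task 1 = (9 + 4·13 + 17)/6 = 78/6 = 13; σ²_Task 1 = ((17−9)/6)² = 1.778
te_Task 2 = (5 + 4·6 + 19)/6 = 48/6 = 8; σ²_Task 2 = ((19−5)/6)² = 5.444
te_Task 3 = (3 + 4·5 + 13)/6 = 36/6 = 6; σ²_Task 3 = ((13−3)/6)² = 2.778
te_Task 4 = (4 + 4·9 + 20)/6 = 60/6 = 10; σ²_Task 4 = ((20−4)/6)² = 7.111
te_Task 5 = (9 + 4·10 + 11)/6 = 60/6 = 10; σ²_Task 5 = ((11−9)/6)² = 0.111
te_Task 6 = (8 + 4·14 + 20)/6 = 84/6 = 14; σ²_Task 6 = ((20−8)/6)² = 4.000
te_Task 7 = (3 + 4·8 + 19)/6 = 54/6 = 9; σ²_Task 7 = ((19−3)/6)² = 7.111
te_Task 8 = (6 + 4·8 + 10)/6 = 48/6 = 8; σ²_Task 8 = ((10−6)/6)² = 0.444
te_Task 9 = (5 + 4·10 + 15)/6 = 60/6 = 10; σ²_Task 9 = ((15−5)/6)² = 2.778
te_Task 10 = (4 + 4·9 + 14)/6 = 54/6 = 9; σ²_Task 10 = ((14−4)/6)² = 2.778

Forward pass:
ES_Task 1 = 0; EF_Task 1 = 13
ES_Task 2 = 0; EF_Task 2 = 8
ES_Task 3 = 0; EF_Task 3 = 6
ES_Task 4 = 0; EF_Task 4 = 10
ES_Task 5 = 0; EF_Task 5 = 10
ES_Task 6 = 0; EF_Task 6 = 14
ES_Task 7 = 10; EF_Task 7 = 10+9 = 19
ES_Task 8 = max(EF_Task 5=10, EF_Task 7=19) = 19; EF_Task 8 = 19+8 = 27
ES_Task 9 = max(EF_Task 4=10, EF_Task 7=19) = 19; EF_Task 9 = 19+10 = 29
ES_Task 10 = max(EF_Task 1=13, EF_Task 2=8, EF_Task 3=6, EF_Task 6=14, EF_Task 8=27, EF_Task 9=29) = 29; EF_Task 10 = 29+9 = 38
Expected project duration μ = 38 days. Critical path: Task 5 → Task 7 → Task 9 → Task 10.

Variance along critical path = 0.111 + 7.111 + 2.778 + 2.778 = 12.778; σ = 3.575 days.
D = μ + z·σ = 38 + 0.842·3.575 = 41.0 days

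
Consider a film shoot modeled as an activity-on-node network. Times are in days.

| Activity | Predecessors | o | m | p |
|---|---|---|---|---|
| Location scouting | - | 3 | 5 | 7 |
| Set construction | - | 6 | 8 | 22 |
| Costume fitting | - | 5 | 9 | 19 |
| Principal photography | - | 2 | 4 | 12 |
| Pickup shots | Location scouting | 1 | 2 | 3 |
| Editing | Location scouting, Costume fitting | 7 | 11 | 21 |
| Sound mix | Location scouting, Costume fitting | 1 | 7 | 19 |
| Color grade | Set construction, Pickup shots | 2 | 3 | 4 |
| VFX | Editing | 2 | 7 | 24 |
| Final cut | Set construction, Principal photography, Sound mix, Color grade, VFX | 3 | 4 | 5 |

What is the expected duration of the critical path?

te_Location scouting = (3 + 4·5 + 7)/6 = 30/6 = 5
te_Set construction = (6 + 4·8 + 22)/6 = 60/6 = 10
te_Costume fitting = (5 + 4·9 + 19)/6 = 60/6 = 10
te_Principal photography = (2 + 4·4 + 12)/6 = 30/6 = 5
te_Pickup shots = (1 + 4·2 + 3)/6 = 12/6 = 2
te_Editing = (7 + 4·11 + 21)/6 = 72/6 = 12
te_Sound mix = (1 + 4·7 + 19)/6 = 48/6 = 8
te_Color grade = (2 + 4·3 + 4)/6 = 18/6 = 3
te_VFX = (2 + 4·7 + 24)/6 = 54/6 = 9
te_Final cut = (3 + 4·4 + 5)/6 = 24/6 = 4

Forward pass:
ES_Location scouting = 0; EF_Location scouting = 5
ES_Set construction = 0; EF_Set construction = 10
ES_Costume fitting = 0; EF_Costume fitting = 10
ES_Principal photography = 0; EF_Principal photography = 5
ES_Pickup shots = 5; EF_Pickup shots = 5+2 = 7
ES_Editing = max(EF_Location scouting=5, EF_Costume fitting=10) = 10; EF_Editing = 10+12 = 22
ES_Sound mix = max(EF_Location scouting=5, EF_Costume fitting=10) = 10; EF_Sound mix = 10+8 = 18
ES_Color grade = max(EF_Set construction=10, EF_Pickup shots=7) = 10; EF_Color grade = 10+3 = 13
ES_VFX = 22; EF_VFX = 22+9 = 31
ES_Final cut = max(EF_Set construction=10, EF_Principal photography=5, EF_Sound mix=18, EF_Color grade=13, EF_VFX=31) = 31; EF_Final cut = 31+4 = 35
Expected project duration μ = 35 days. Critical path: Costume fitting → Editing → VFX → Final cut.

35 days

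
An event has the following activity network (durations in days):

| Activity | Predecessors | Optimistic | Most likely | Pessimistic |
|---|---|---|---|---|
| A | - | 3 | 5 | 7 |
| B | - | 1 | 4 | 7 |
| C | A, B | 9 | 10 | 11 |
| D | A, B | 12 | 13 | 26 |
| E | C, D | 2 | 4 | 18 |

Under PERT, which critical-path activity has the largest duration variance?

E

te_A = (3 + 4·5 + 7)/6 = 30/6 = 5; σ²_A = ((7−3)/6)² = 0.444
te_B = (1 + 4·4 + 7)/6 = 24/6 = 4; σ²_B = ((7−1)/6)² = 1.000
te_C = (9 + 4·10 + 11)/6 = 60/6 = 10; σ²_C = ((11−9)/6)² = 0.111
te_D = (12 + 4·13 + 26)/6 = 90/6 = 15; σ²_D = ((26−12)/6)² = 5.444
te_E = (2 + 4·4 + 18)/6 = 36/6 = 6; σ²_E = ((18−2)/6)² = 7.111

Forward pass:
ES_A = 0; EF_A = 5
ES_B = 0; EF_B = 4
ES_C = max(EF_A=5, EF_B=4) = 5; EF_C = 5+10 = 15
ES_D = max(EF_A=5, EF_B=4) = 5; EF_D = 5+15 = 20
ES_E = max(EF_C=15, EF_D=20) = 20; EF_E = 20+6 = 26
Expected project duration μ = 26 days. Critical path: A → D → E.

Variances on critical path: σ²_A=0.444, σ²_D=5.444, σ²_E=7.111.
Largest is σ²_E = 7.111.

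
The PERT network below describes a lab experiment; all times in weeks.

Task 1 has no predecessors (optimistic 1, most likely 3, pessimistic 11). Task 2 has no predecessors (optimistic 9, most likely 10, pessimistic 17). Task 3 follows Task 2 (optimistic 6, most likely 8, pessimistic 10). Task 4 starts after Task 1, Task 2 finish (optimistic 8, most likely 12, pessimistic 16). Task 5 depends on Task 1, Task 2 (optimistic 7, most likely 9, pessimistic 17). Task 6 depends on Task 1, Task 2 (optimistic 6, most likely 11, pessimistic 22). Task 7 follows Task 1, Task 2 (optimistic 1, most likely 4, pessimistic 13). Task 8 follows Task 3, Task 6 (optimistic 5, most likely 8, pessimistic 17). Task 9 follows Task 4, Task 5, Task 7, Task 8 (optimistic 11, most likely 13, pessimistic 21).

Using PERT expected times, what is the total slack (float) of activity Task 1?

te_Task 1 = (1 + 4·3 + 11)/6 = 24/6 = 4
te_Task 2 = (9 + 4·10 + 17)/6 = 66/6 = 11
te_Task 3 = (6 + 4·8 + 10)/6 = 48/6 = 8
te_Task 4 = (8 + 4·12 + 16)/6 = 72/6 = 12
te_Task 5 = (7 + 4·9 + 17)/6 = 60/6 = 10
te_Task 6 = (6 + 4·11 + 22)/6 = 72/6 = 12
te_Task 7 = (1 + 4·4 + 13)/6 = 30/6 = 5
te_Task 8 = (5 + 4·8 + 17)/6 = 54/6 = 9
te_Task 9 = (11 + 4·13 + 21)/6 = 84/6 = 14

Forward pass:
ES_Task 1 = 0; EF_Task 1 = 4
ES_Task 2 = 0; EF_Task 2 = 11
ES_Task 3 = 11; EF_Task 3 = 11+8 = 19
ES_Task 4 = max(EF_Task 1=4, EF_Task 2=11) = 11; EF_Task 4 = 11+12 = 23
ES_Task 5 = max(EF_Task 1=4, EF_Task 2=11) = 11; EF_Task 5 = 11+10 = 21
ES_Task 6 = max(EF_Task 1=4, EF_Task 2=11) = 11; EF_Task 6 = 11+12 = 23
ES_Task 7 = max(EF_Task 1=4, EF_Task 2=11) = 11; EF_Task 7 = 11+5 = 16
ES_Task 8 = max(EF_Task 3=19, EF_Task 6=23) = 23; EF_Task 8 = 23+9 = 32
ES_Task 9 = max(EF_Task 4=23, EF_Task 5=21, EF_Task 7=16, EF_Task 8=32) = 32; EF_Task 9 = 32+14 = 46
Expected project duration μ = 46 weeks. Critical path: Task 2 → Task 6 → Task 8 → Task 9.

Backward pass:
LF_Task 9 = 46; LS_Task 9 = 46−14 = 32
LF_Task 8 = LS_Task 9 = 32; LS_Task 8 = 32−9 = 23
LF_Task 7 = LS_Task 9 = 32; LS_Task 7 = 32−5 = 27
LF_Task 6 = LS_Task 8 = 23; LS_Task 6 = 23−12 = 11
LF_Task 5 = LS_Task 9 = 32; LS_Task 5 = 32−10 = 22
LF_Task 4 = LS_Task 9 = 32; LS_Task 4 = 32−12 = 20
LF_Task 3 = LS_Task 8 = 23; LS_Task 3 = 23−8 = 15
LF_Task 2 = min(LS_Task 3=15, LS_Task 4=20, LS_Task 5=22, LS_Task 6=11, LS_Task 7=27) = 11; LS_Task 2 = 11−11 = 0
LF_Task 1 = min(LS_Task 4=20, LS_Task 5=22, LS_Task 6=11, LS_Task 7=27) = 11; LS_Task 1 = 11−4 = 7
Slack_Task 1 = LS_Task 1 − ES_Task 1 = 7 − 0 = 7

7 weeks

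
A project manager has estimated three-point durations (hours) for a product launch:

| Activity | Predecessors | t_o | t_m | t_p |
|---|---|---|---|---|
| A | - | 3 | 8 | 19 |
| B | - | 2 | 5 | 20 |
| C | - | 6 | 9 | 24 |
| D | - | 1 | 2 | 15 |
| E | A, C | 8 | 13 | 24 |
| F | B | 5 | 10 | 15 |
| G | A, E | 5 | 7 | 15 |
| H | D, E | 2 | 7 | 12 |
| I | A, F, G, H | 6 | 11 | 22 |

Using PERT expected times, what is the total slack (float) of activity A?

2 hours

te_A = (3 + 4·8 + 19)/6 = 54/6 = 9
te_B = (2 + 4·5 + 20)/6 = 42/6 = 7
te_C = (6 + 4·9 + 24)/6 = 66/6 = 11
te_D = (1 + 4·2 + 15)/6 = 24/6 = 4
te_E = (8 + 4·13 + 24)/6 = 84/6 = 14
te_F = (5 + 4·10 + 15)/6 = 60/6 = 10
te_G = (5 + 4·7 + 15)/6 = 48/6 = 8
te_H = (2 + 4·7 + 12)/6 = 42/6 = 7
te_I = (6 + 4·11 + 22)/6 = 72/6 = 12

Forward pass:
ES_A = 0; EF_A = 9
ES_B = 0; EF_B = 7
ES_C = 0; EF_C = 11
ES_D = 0; EF_D = 4
ES_E = max(EF_A=9, EF_C=11) = 11; EF_E = 11+14 = 25
ES_F = 7; EF_F = 7+10 = 17
ES_G = max(EF_A=9, EF_E=25) = 25; EF_G = 25+8 = 33
ES_H = max(EF_D=4, EF_E=25) = 25; EF_H = 25+7 = 32
ES_I = max(EF_A=9, EF_F=17, EF_G=33, EF_H=32) = 33; EF_I = 33+12 = 45
Expected project duration μ = 45 hours. Critical path: C → E → G → I.

Backward pass:
LF_I = 45; LS_I = 45−12 = 33
LF_H = LS_I = 33; LS_H = 33−7 = 26
LF_G = LS_I = 33; LS_G = 33−8 = 25
LF_F = LS_I = 33; LS_F = 33−10 = 23
LF_E = min(LS_G=25, LS_H=26) = 25; LS_E = 25−14 = 11
LF_D = LS_H = 26; LS_D = 26−4 = 22
LF_C = LS_E = 11; LS_C = 11−11 = 0
LF_B = LS_F = 23; LS_B = 23−7 = 16
LF_A = min(LS_E=11, LS_G=25, LS_I=33) = 11; LS_A = 11−9 = 2
Slack_A = LS_A − ES_A = 2 − 0 = 2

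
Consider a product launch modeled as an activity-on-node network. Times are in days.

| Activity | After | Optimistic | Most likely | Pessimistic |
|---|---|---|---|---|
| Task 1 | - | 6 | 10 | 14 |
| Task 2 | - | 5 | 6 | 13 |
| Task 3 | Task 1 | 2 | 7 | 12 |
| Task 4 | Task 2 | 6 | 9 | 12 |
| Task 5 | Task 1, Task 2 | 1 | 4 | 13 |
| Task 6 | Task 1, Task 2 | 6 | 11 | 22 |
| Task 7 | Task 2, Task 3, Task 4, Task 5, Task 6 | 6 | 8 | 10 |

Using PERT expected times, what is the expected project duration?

te_Task 1 = (6 + 4·10 + 14)/6 = 60/6 = 10
te_Task 2 = (5 + 4·6 + 13)/6 = 42/6 = 7
te_Task 3 = (2 + 4·7 + 12)/6 = 42/6 = 7
te_Task 4 = (6 + 4·9 + 12)/6 = 54/6 = 9
te_Task 5 = (1 + 4·4 + 13)/6 = 30/6 = 5
te_Task 6 = (6 + 4·11 + 22)/6 = 72/6 = 12
te_Task 7 = (6 + 4·8 + 10)/6 = 48/6 = 8

Forward pass:
ES_Task 1 = 0; EF_Task 1 = 10
ES_Task 2 = 0; EF_Task 2 = 7
ES_Task 3 = 10; EF_Task 3 = 10+7 = 17
ES_Task 4 = 7; EF_Task 4 = 7+9 = 16
ES_Task 5 = max(EF_Task 1=10, EF_Task 2=7) = 10; EF_Task 5 = 10+5 = 15
ES_Task 6 = max(EF_Task 1=10, EF_Task 2=7) = 10; EF_Task 6 = 10+12 = 22
ES_Task 7 = max(EF_Task 2=7, EF_Task 3=17, EF_Task 4=16, EF_Task 5=15, EF_Task 6=22) = 22; EF_Task 7 = 22+8 = 30
Expected project duration μ = 30 days. Critical path: Task 1 → Task 6 → Task 7.

30 days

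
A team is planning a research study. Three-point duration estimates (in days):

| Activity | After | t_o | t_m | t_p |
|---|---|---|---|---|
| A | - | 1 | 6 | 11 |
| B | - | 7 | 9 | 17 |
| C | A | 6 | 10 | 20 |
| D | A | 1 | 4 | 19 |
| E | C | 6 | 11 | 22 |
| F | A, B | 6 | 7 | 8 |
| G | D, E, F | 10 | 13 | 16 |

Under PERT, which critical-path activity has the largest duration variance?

E

te_A = (1 + 4·6 + 11)/6 = 36/6 = 6; σ²_A = ((11−1)/6)² = 2.778
te_B = (7 + 4·9 + 17)/6 = 60/6 = 10; σ²_B = ((17−7)/6)² = 2.778
te_C = (6 + 4·10 + 20)/6 = 66/6 = 11; σ²_C = ((20−6)/6)² = 5.444
te_D = (1 + 4·4 + 19)/6 = 36/6 = 6; σ²_D = ((19−1)/6)² = 9.000
te_E = (6 + 4·11 + 22)/6 = 72/6 = 12; σ²_E = ((22−6)/6)² = 7.111
te_F = (6 + 4·7 + 8)/6 = 42/6 = 7; σ²_F = ((8−6)/6)² = 0.111
te_G = (10 + 4·13 + 16)/6 = 78/6 = 13; σ²_G = ((16−10)/6)² = 1.000

Forward pass:
ES_A = 0; EF_A = 6
ES_B = 0; EF_B = 10
ES_C = 6; EF_C = 6+11 = 17
ES_D = 6; EF_D = 6+6 = 12
ES_E = 17; EF_E = 17+12 = 29
ES_F = max(EF_A=6, EF_B=10) = 10; EF_F = 10+7 = 17
ES_G = max(EF_D=12, EF_E=29, EF_F=17) = 29; EF_G = 29+13 = 42
Expected project duration μ = 42 days. Critical path: A → C → E → G.

Variances on critical path: σ²_A=2.778, σ²_C=5.444, σ²_E=7.111, σ²_G=1.000.
Largest is σ²_E = 7.111.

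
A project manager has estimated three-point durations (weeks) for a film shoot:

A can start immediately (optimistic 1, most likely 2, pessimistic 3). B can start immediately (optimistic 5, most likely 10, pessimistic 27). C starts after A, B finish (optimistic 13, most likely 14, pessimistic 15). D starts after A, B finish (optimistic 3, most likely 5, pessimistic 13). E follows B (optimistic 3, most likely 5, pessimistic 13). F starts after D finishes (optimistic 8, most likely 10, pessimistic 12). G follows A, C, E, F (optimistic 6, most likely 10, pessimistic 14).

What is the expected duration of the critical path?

38 weeks

te_A = (1 + 4·2 + 3)/6 = 12/6 = 2
te_B = (5 + 4·10 + 27)/6 = 72/6 = 12
te_C = (13 + 4·14 + 15)/6 = 84/6 = 14
te_D = (3 + 4·5 + 13)/6 = 36/6 = 6
te_E = (3 + 4·5 + 13)/6 = 36/6 = 6
te_F = (8 + 4·10 + 12)/6 = 60/6 = 10
te_G = (6 + 4·10 + 14)/6 = 60/6 = 10

Forward pass:
ES_A = 0; EF_A = 2
ES_B = 0; EF_B = 12
ES_C = max(EF_A=2, EF_B=12) = 12; EF_C = 12+14 = 26
ES_D = max(EF_A=2, EF_B=12) = 12; EF_D = 12+6 = 18
ES_E = 12; EF_E = 12+6 = 18
ES_F = 18; EF_F = 18+10 = 28
ES_G = max(EF_A=2, EF_C=26, EF_E=18, EF_F=28) = 28; EF_G = 28+10 = 38
Expected project duration μ = 38 weeks. Critical path: B → D → F → G.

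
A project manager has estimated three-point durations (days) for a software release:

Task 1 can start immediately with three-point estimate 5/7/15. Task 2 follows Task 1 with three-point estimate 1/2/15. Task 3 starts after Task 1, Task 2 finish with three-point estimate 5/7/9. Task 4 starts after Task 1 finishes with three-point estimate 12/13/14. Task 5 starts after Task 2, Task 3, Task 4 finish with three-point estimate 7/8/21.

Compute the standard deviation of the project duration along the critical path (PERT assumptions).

te_Task 1 = (5 + 4·7 + 15)/6 = 48/6 = 8; σ²_Task 1 = ((15−5)/6)² = 2.778
te_Task 2 = (1 + 4·2 + 15)/6 = 24/6 = 4; σ²_Task 2 = ((15−1)/6)² = 5.444
te_Task 3 = (5 + 4·7 + 9)/6 = 42/6 = 7; σ²_Task 3 = ((9−5)/6)² = 0.444
te_Task 4 = (12 + 4·13 + 14)/6 = 78/6 = 13; σ²_Task 4 = ((14−12)/6)² = 0.111
te_Task 5 = (7 + 4·8 + 21)/6 = 60/6 = 10; σ²_Task 5 = ((21−7)/6)² = 5.444

Forward pass:
ES_Task 1 = 0; EF_Task 1 = 8
ES_Task 2 = 8; EF_Task 2 = 8+4 = 12
ES_Task 3 = max(EF_Task 1=8, EF_Task 2=12) = 12; EF_Task 3 = 12+7 = 19
ES_Task 4 = 8; EF_Task 4 = 8+13 = 21
ES_Task 5 = max(EF_Task 2=12, EF_Task 3=19, EF_Task 4=21) = 21; EF_Task 5 = 21+10 = 31
Expected project duration μ = 31 days. Critical path: Task 1 → Task 4 → Task 5.

Variance along critical path = 2.778 + 0.111 + 5.444 = 8.333
σ = √8.333 = 2.887 days

2.89 days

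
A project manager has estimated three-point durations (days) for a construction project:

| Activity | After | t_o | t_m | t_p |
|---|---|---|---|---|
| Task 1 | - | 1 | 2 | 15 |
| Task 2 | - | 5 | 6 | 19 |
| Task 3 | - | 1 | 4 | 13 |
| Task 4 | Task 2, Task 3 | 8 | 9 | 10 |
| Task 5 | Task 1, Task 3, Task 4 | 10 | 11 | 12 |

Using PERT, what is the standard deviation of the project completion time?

2.38 days

te_Task 1 = (1 + 4·2 + 15)/6 = 24/6 = 4; σ²_Task 1 = ((15−1)/6)² = 5.444
te_Task 2 = (5 + 4·6 + 19)/6 = 48/6 = 8; σ²_Task 2 = ((19−5)/6)² = 5.444
te_Task 3 = (1 + 4·4 + 13)/6 = 30/6 = 5; σ²_Task 3 = ((13−1)/6)² = 4.000
te_Task 4 = (8 + 4·9 + 10)/6 = 54/6 = 9; σ²_Task 4 = ((10−8)/6)² = 0.111
te_Task 5 = (10 + 4·11 + 12)/6 = 66/6 = 11; σ²_Task 5 = ((12−10)/6)² = 0.111

Forward pass:
ES_Task 1 = 0; EF_Task 1 = 4
ES_Task 2 = 0; EF_Task 2 = 8
ES_Task 3 = 0; EF_Task 3 = 5
ES_Task 4 = max(EF_Task 2=8, EF_Task 3=5) = 8; EF_Task 4 = 8+9 = 17
ES_Task 5 = max(EF_Task 1=4, EF_Task 3=5, EF_Task 4=17) = 17; EF_Task 5 = 17+11 = 28
Expected project duration μ = 28 days. Critical path: Task 2 → Task 4 → Task 5.

Variance along critical path = 5.444 + 0.111 + 0.111 = 5.667
σ = √5.667 = 2.380 days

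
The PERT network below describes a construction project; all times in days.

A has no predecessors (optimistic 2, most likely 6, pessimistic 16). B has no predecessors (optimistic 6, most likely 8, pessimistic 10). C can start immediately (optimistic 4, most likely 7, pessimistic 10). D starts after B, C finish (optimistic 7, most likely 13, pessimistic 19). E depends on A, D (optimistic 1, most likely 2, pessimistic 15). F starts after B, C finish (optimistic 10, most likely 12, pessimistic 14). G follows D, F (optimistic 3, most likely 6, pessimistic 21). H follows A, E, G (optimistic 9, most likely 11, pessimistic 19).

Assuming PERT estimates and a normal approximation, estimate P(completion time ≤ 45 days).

te_A = (2 + 4·6 + 16)/6 = 42/6 = 7; σ²_A = ((16−2)/6)² = 5.444
te_B = (6 + 4·8 + 10)/6 = 48/6 = 8; σ²_B = ((10−6)/6)² = 0.444
te_C = (4 + 4·7 + 10)/6 = 42/6 = 7; σ²_C = ((10−4)/6)² = 1.000
te_D = (7 + 4·13 + 19)/6 = 78/6 = 13; σ²_D = ((19−7)/6)² = 4.000
te_E = (1 + 4·2 + 15)/6 = 24/6 = 4; σ²_E = ((15−1)/6)² = 5.444
te_F = (10 + 4·12 + 14)/6 = 72/6 = 12; σ²_F = ((14−10)/6)² = 0.444
te_G = (3 + 4·6 + 21)/6 = 48/6 = 8; σ²_G = ((21−3)/6)² = 9.000
te_H = (9 + 4·11 + 19)/6 = 72/6 = 12; σ²_H = ((19−9)/6)² = 2.778

Forward pass:
ES_A = 0; EF_A = 7
ES_B = 0; EF_B = 8
ES_C = 0; EF_C = 7
ES_D = max(EF_B=8, EF_C=7) = 8; EF_D = 8+13 = 21
ES_E = max(EF_A=7, EF_D=21) = 21; EF_E = 21+4 = 25
ES_F = max(EF_B=8, EF_C=7) = 8; EF_F = 8+12 = 20
ES_G = max(EF_D=21, EF_F=20) = 21; EF_G = 21+8 = 29
ES_H = max(EF_A=7, EF_E=25, EF_G=29) = 29; EF_H = 29+12 = 41
Expected project duration μ = 41 days. Critical path: B → D → G → H.

Variance along critical path = 0.444 + 4.000 + 9.000 + 2.778 = 16.222; σ = √16.222 = 4.028 days.
Z = (45 − 41) / 4.028 = 0.993
P(T ≤ 45) = Φ(0.993) ≈ 0.840

0.840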